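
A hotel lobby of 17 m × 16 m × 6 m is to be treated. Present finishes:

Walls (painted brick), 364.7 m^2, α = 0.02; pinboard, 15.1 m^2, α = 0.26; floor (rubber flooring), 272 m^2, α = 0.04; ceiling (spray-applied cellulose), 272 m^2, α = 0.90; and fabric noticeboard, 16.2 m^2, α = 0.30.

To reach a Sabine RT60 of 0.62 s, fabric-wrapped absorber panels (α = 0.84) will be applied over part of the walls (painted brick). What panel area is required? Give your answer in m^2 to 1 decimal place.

185.4

A₁ = Σ Sᵢαᵢ = 364.7×0.02 + 15.1×0.26 + 272×0.04 + 272×0.90 + 16.2×0.30 = 271.760 sabins.
Required A₂ = 0.161·1632/0.62 = 423.794 sabins.
Absorption to add: 423.794 − 271.760 = 152.034 sabins.
Net gain per m^2: Δα = 0.84 − 0.02 = 0.82.
Panel area = 152.034 / 0.82 = 185.4 m^2.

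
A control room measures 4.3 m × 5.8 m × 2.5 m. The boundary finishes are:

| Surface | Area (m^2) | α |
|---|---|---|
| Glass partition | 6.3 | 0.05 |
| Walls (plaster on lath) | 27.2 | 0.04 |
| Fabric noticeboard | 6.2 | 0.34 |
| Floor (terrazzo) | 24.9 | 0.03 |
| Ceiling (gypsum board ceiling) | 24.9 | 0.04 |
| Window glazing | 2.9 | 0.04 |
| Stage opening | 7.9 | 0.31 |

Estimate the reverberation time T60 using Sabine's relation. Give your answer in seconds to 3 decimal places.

A = Σ Sᵢαᵢ = 6.3·0.05 + 27.2·0.04 + 6.2·0.34 + 24.9·0.03 + 24.9·0.04 + 2.9·0.04 + 7.9·0.31 = 7.819 sabins.
Volume V = 4.3 × 5.8 × 2.5 = 62.35 m³.
Sabine: RT60 = 0.161 × 62.35 / 7.819 = 1.284 s.

1.284 s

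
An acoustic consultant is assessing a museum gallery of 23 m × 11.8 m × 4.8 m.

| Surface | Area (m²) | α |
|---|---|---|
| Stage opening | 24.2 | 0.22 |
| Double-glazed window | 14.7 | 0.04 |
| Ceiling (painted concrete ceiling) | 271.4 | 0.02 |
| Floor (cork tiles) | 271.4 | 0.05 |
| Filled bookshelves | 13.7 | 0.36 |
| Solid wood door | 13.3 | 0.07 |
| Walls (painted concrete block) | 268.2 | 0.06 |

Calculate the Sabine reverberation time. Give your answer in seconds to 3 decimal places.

A = Σ Sᵢαᵢ = 24.2*0.22 + 14.7*0.04 + 271.4*0.02 + 271.4*0.05 + 13.7*0.36 + 13.3*0.07 + 268.2*0.06 = 46.865 sabins.
V = 23·11.8·4.8 = 1302.72 m³.
Sabine: RT60 = 0.161 × 1302.72 / 46.865 = 4.475 s.

4.475 s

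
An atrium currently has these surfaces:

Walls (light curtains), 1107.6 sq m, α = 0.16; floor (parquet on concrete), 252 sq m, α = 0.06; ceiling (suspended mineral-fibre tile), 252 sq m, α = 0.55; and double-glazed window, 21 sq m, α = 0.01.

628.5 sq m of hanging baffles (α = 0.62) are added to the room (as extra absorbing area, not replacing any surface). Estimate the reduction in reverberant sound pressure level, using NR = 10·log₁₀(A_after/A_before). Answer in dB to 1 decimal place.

Summing Sᵢαᵢ: 177.216 + 15.120 + 138.600 + 0.210 → A_before = 331.146 sabins.
Added absorption = 628.5 × 0.62 = 389.670 sabins.
A_after = 331.146 + 389.670 = 720.816 sabins.
Reduction = 10 log₁₀(A_after/A_before) = 10 log₁₀(2.1767) = 3.4 dB.

3.4 dB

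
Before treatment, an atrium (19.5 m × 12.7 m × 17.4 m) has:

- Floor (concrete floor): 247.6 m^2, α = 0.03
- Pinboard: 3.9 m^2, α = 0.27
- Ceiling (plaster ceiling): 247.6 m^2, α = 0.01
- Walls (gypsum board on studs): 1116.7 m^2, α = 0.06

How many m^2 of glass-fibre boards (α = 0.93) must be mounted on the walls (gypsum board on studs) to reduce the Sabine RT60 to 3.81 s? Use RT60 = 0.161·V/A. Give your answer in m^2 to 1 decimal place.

A₁ = Σ Sᵢαᵢ = 247.6·0.03 + 3.9·0.27 + 247.6·0.01 + 1116.7·0.06 = 77.959 sabins.
V = 4309.11 m³. Target absorption A₂ = 0.161 × 4309.11 / 3.81 = 182.091 sabins.
Absorption to add: 182.091 − 77.959 = 104.132 sabins.
Net gain per m^2: Δα = 0.93 − 0.06 = 0.87.
Area = ΔA/Δα = 104.132/0.87 = 119.7 m^2.

119.7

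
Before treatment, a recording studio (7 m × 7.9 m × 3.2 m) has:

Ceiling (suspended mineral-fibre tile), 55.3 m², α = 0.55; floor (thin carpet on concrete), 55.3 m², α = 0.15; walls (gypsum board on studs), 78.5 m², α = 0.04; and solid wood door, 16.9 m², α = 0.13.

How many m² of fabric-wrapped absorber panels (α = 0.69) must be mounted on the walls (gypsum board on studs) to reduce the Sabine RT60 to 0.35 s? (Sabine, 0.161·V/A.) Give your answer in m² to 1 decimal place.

57.5

Equivalent absorption area: A₁ = 55.3×0.55 + 55.3×0.15 + 78.5×0.04 + 16.9×0.13 = 44.047 m².
Required A₂ = 0.161·176.96/0.35 = 81.402 sabins.
Absorption to add: 81.402 − 44.047 = 37.355 sabins.
Net gain per m²: Δα = 0.69 − 0.04 = 0.65.
Area = ΔA/Δα = 37.355/0.65 = 57.5 m².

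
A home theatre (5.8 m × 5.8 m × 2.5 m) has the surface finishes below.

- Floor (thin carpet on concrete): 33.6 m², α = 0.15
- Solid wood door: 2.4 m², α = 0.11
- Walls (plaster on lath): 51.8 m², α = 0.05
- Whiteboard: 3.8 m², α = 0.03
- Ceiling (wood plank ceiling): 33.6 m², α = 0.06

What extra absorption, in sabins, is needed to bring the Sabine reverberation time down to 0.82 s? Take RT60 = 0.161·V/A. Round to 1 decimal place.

6.5 sabins

Summing Sᵢαᵢ: 5.040 + 0.264 + 2.590 + 0.114 + 2.016 → A₁ = 10.024 sabins.
V = 84.1 m³. Required absorption A₂ = 0.161 × 84.1 / 0.82 = 16.512 sabins.
ΔA = A₂ − A₁ = 16.512 − 10.024 = 6.5 sabins.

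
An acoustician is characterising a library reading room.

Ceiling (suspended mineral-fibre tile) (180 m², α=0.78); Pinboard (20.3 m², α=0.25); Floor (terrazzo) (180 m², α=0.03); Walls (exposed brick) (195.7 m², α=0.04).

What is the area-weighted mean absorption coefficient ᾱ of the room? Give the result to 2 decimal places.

Total surface area S = 576.0 m².
A = 180·0.78 + 20.3·0.25 + 180·0.03 + 195.7·0.04 = 158.703 sabins.
ᾱ = A/S = 0.28.

0.28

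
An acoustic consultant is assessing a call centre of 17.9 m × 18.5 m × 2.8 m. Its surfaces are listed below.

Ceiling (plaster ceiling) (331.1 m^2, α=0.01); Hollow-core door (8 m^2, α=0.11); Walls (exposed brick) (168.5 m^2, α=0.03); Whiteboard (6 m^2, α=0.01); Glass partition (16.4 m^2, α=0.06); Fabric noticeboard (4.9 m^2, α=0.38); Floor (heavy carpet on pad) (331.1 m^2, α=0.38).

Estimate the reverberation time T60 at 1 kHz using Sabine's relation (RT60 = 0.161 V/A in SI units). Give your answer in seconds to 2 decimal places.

Summing Sᵢαᵢ: 3.311 + 0.880 + 5.055 + 0.060 + 0.984 + 1.862 + 125.818 → A = 137.970 sabins.
V = 17.9·18.5·2.8 = 927.22 m³.
T = 0.161 V/A = 0.161·927.22/137.970 = 1.08 s.

1.08 s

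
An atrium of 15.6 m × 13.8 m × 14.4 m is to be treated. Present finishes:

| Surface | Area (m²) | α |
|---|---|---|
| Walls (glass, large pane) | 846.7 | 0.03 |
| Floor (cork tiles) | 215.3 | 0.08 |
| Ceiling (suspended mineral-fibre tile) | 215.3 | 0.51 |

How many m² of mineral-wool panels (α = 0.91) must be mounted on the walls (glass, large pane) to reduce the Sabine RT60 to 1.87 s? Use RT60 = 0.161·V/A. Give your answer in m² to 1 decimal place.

130.1

A₁ = Σ Sᵢαᵢ = 846.7×0.03 + 215.3×0.08 + 215.3×0.51 = 152.428 sabins.
V = 3100.032 m³. Target absorption A₂ = 0.161 × 3100.032 / 1.87 = 266.901 sabins.
ΔA needed = 266.901 − 152.428 = 114.473 sabins.
Each m² of panel replacing the walls (glass, large pane) adds (0.91 − 0.03) = 0.88 sabins.
Panel area = 114.473 / 0.88 = 130.1 m².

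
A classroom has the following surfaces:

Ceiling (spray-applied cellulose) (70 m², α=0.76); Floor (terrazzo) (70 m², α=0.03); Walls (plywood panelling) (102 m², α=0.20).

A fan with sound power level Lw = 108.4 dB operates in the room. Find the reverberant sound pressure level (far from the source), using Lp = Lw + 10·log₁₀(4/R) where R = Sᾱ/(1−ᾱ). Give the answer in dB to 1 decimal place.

Σ(Sᵢαᵢ) = 70·0.76 + 70·0.03 + 102·0.20 = 75.700; total area S = 242.0 m².
ᾱ = 75.700/242.0 = 0.3128; R = Sᾱ/(1−ᾱ) = 75.700/(1−0.3128) = 110.157 m².
Lp = Lw + 10 log₁₀(4/R) = 108.4 -14.40 = 94.0 dB.

94.0 dB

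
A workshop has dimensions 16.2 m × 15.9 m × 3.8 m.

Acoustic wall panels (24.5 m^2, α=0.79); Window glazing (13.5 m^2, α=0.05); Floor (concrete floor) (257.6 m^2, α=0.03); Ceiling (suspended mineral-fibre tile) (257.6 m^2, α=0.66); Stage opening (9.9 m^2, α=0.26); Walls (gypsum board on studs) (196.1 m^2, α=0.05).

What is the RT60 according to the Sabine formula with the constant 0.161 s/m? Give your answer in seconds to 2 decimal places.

Total absorption A = 24.5·0.79 + 13.5·0.05 + 257.6·0.03 + 257.6·0.66 + 9.9·0.26 + 196.1·0.05
  = 19.355 + 0.675 + 7.728 + 170.016 + 2.574 + 9.805 = 210.153 m^2 sabins.
Room volume: 978.804 m³.
RT60 = 0.161 · V / A = 0.161 × 978.804 / 210.153 = 0.75 s.

0.75 s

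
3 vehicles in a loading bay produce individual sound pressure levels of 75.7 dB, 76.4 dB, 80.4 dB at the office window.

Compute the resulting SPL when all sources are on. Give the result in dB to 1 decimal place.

82.8 dB

Sum in the linear (power) domain: Σ 10^(Lᵢ/10) = 10^(75.7/10) + 10^(76.4/10) + 10^(80.4/10) = 1.905e+08.
Combined level = 10 log₁₀(1.905e+08) = 82.8 dB.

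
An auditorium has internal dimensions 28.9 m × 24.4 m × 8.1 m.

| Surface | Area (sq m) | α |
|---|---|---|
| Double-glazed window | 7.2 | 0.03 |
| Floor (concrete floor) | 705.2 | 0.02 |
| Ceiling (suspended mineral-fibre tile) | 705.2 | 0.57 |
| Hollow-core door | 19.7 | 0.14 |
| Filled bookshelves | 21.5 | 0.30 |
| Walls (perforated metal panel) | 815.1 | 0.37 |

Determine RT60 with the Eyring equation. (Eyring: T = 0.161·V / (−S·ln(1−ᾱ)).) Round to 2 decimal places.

1.05 s

Total surface area S = 7.2 + 705.2 + 705.2 + 19.7 + 21.5 + 815.1 = 2273.9 sq m.
Σ(Sᵢαᵢ) = 7.2×0.03 + 705.2×0.02 + 705.2×0.57 + 19.7×0.14 + 21.5×0.30 + 815.1×0.37 = 727.079.
ᾱ = 727.079 / 2273.9 = 0.3197.
−S·ln(1−ᾱ) = −2273.9 × ln(1 − 0.3197) = 875.955.
V = 28.9 × 24.4 × 8.1 = 5711.796 m³.
RT60 = 0.161 × 5711.796 / 875.955 = 1.05 s.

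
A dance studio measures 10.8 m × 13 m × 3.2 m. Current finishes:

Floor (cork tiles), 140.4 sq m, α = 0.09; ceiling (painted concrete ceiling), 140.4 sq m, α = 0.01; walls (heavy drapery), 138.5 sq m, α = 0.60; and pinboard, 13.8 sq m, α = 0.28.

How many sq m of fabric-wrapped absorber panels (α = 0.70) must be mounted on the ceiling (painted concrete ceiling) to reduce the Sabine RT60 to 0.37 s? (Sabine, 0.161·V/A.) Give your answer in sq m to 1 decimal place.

136.9

Total absorption A₁ = 140.4·0.09 + 140.4·0.01 + 138.5·0.60 + 13.8·0.28
  = 12.636 + 1.404 + 83.100 + 3.864 = 101.004 sq m sabins.
Required A₂ = 0.161·449.28/0.37 = 195.498 sabins.
Absorption to add: 195.498 − 101.004 = 94.494 sabins.
Each sq m of panel replacing the ceiling (painted concrete ceiling) adds (0.70 − 0.01) = 0.69 sabins.
Panel area = 94.494 / 0.69 = 136.9 sq m.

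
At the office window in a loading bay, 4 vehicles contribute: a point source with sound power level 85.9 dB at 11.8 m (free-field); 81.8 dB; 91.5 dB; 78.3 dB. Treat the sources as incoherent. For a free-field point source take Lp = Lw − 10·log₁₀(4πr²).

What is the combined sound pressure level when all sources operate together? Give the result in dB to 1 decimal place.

Source at 11.8 m: Lp = 85.9 − 10·log₁₀(4π·11.8²) = 85.9 − 10·log₁₀(1749.741) = 53.5 dB.
Converting to relative power and adding: 10^(53.5/10) + 10^(81.8/10) + 10^(91.5/10) + 10^(78.3/10) = 1.632e+09.
Combined level = 10 log₁₀(1.632e+09) = 92.1 dB.

92.1 dB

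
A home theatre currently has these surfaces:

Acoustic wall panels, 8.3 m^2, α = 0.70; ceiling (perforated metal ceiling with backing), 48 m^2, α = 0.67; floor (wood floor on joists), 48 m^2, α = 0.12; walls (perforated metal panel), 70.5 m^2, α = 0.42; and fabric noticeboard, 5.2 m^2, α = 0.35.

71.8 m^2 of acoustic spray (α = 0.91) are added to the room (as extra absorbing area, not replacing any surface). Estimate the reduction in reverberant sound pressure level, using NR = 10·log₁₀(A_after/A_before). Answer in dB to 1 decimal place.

Total absorption A_before = 8.3×0.70 + 48×0.67 + 48×0.12 + 70.5×0.42 + 5.2×0.35
  = 5.810 + 32.160 + 5.760 + 29.610 + 1.820 = 75.160 m^2 sabins.
Added absorption = 71.8 × 0.91 = 65.338 sabins.
A_after = 75.160 + 65.338 = 140.498 sabins.
Reduction = 10 log₁₀(A_after/A_before) = 10 log₁₀(1.8693) = 2.7 dB.

2.7 dB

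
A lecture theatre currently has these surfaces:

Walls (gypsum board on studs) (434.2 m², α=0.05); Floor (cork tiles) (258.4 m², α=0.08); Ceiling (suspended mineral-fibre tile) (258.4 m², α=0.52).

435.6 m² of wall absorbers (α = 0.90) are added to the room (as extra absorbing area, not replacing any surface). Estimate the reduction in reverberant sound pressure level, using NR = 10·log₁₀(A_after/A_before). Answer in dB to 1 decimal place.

5.1 dB

Equivalent absorption area: A_before = 434.2×0.05 + 258.4×0.08 + 258.4×0.52 = 176.750 m².
Treatment contributes 435.6·0.90 = 392.040 sabins.
New total A_after = 568.790 sabins.
NR = 10·log₁₀(568.790/176.750) = 5.1 dB.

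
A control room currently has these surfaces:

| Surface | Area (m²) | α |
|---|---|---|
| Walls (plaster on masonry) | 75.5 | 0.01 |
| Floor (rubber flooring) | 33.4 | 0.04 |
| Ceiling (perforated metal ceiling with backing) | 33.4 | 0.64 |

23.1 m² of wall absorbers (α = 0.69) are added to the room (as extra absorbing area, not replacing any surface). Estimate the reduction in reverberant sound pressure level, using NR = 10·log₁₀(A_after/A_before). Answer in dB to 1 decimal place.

Equivalent absorption area: A_before = 75.5×0.01 + 33.4×0.04 + 33.4×0.64 = 23.467 m².
Added absorption = 23.1 × 0.69 = 15.939 sabins.
A_after = 23.467 + 15.939 = 39.406 sabins.
NR = 10·log₁₀(39.406/23.467) = 2.3 dB.

2.3 dB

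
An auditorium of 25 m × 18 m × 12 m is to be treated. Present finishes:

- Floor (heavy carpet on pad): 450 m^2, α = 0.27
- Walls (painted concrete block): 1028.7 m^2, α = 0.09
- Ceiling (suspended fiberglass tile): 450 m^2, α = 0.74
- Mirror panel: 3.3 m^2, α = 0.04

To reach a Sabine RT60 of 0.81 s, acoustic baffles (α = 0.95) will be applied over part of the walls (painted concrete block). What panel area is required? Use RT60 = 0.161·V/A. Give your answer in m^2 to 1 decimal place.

611.8

Equivalent absorption area: A₁ = 450×0.27 + 1028.7×0.09 + 450×0.74 + 3.3×0.04 = 547.215 m^2.
Required A₂ = 0.161·5400/0.81 = 1073.333 sabins.
ΔA needed = 1073.333 − 547.215 = 526.118 sabins.
Each m^2 of panel replacing the walls (painted concrete block) adds (0.95 − 0.09) = 0.86 sabins.
Area = ΔA/Δα = 526.118/0.86 = 611.8 m^2.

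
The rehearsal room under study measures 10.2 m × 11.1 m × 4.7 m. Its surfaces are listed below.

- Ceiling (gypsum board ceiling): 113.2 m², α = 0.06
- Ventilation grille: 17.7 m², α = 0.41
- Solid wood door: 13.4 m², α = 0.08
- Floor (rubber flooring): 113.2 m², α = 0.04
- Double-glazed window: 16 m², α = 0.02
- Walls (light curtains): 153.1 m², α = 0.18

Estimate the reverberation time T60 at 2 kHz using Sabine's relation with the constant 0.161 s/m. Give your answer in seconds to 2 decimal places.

Equivalent absorption area: A = 113.2·0.06 + 17.7·0.41 + 13.4·0.08 + 113.2·0.04 + 16·0.02 + 153.1·0.18 = 47.527 m².
Volume V = 10.2 × 11.1 × 4.7 = 532.134 m³.
Sabine: RT60 = 0.161 × 532.134 / 47.527 = 1.80 s.

1.80 seconds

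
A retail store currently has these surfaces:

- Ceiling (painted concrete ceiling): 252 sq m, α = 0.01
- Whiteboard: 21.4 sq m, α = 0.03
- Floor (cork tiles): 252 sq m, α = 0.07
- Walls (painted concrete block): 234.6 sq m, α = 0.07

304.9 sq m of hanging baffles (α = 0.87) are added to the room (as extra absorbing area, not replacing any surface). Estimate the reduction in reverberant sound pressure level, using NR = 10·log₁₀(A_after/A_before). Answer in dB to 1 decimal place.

9.1 dB

Total absorption A_before = 252×0.01 + 21.4×0.03 + 252×0.07 + 234.6×0.07
  = 2.520 + 0.642 + 17.640 + 16.422 = 37.224 sq m sabins.
Treatment contributes 304.9·0.87 = 265.263 sabins.
New total A_after = 302.487 sabins.
Reduction = 10 log₁₀(A_after/A_before) = 10 log₁₀(8.1261) = 9.1 dB.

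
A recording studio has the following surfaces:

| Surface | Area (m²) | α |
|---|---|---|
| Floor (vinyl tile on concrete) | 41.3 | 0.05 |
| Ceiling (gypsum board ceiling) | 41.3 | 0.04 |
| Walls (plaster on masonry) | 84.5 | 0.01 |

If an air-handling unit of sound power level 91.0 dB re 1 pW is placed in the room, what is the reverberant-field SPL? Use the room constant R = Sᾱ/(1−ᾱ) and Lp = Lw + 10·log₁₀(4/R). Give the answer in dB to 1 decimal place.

90.3 dB

Σ(Sᵢαᵢ) = 41.3×0.05 + 41.3×0.04 + 84.5×0.01 = 4.562; total area S = 167.1 m².
ᾱ = 0.0273, so room constant R = A/(1−ᾱ) = 4.690 m².
Lp = Lw + 10 log₁₀(4/R) = 91.0 -0.69 = 90.3 dB.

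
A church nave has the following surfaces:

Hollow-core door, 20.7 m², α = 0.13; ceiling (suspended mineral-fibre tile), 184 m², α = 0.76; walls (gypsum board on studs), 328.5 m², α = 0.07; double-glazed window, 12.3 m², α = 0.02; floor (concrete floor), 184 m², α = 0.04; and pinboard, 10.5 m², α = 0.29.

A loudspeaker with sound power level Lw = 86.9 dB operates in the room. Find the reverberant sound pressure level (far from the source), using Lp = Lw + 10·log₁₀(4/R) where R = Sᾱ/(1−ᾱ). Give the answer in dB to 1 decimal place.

69.3 dB

A = 176.177 sabins; S = 740.0 m².
ᾱ = 176.177/740.0 = 0.2381; R = Sᾱ/(1−ᾱ) = 176.177/(1−0.2381) = 231.234 m².
Lp = Lw + 10 log₁₀(4/R) = 86.9 -17.62 = 69.3 dB.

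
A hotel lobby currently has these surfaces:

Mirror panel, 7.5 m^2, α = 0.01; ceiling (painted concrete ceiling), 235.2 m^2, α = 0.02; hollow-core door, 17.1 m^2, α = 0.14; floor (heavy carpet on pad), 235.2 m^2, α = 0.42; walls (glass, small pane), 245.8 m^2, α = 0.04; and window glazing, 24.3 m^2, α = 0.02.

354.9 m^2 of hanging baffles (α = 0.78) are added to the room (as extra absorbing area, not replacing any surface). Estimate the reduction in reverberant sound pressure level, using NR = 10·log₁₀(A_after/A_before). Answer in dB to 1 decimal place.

5.3 dB

Total absorption A_before = 7.5×0.01 + 235.2×0.02 + 17.1×0.14 + 235.2×0.42 + 245.8×0.04 + 24.3×0.02
  = 0.075 + 4.704 + 2.394 + 98.784 + 9.832 + 0.486 = 116.275 m^2 sabins.
Added absorption = 354.9 × 0.78 = 276.822 sabins.
A_after = 116.275 + 276.822 = 393.097 sabins.
NR = 10·log₁₀(393.097/116.275) = 5.3 dB.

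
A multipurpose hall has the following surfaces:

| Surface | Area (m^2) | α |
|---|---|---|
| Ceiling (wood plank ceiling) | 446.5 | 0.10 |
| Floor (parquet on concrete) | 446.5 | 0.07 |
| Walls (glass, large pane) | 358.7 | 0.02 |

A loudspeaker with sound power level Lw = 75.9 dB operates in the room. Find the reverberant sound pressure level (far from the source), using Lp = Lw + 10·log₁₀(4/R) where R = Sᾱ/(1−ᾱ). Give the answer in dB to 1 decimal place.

A = 83.079 sabins; S = 1251.7 m^2.
ᾱ = 0.0664, so room constant R = A/(1−ᾱ) = 88.988 m^2.
Lp = Lw + 10 log₁₀(4/R) = 75.9 -13.47 = 62.4 dB.

62.4 dB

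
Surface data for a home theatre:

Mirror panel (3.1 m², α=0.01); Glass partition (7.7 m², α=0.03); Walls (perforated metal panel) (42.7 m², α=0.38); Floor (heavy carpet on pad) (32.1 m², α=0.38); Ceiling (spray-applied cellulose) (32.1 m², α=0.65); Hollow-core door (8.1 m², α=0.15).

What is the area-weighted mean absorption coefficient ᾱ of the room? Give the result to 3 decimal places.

0.404

Total surface area S = 125.8 m².
A = 3.1*0.01 + 7.7*0.03 + 42.7*0.38 + 32.1*0.38 + 32.1*0.65 + 8.1*0.15 = 50.766 sabins.
ᾱ = A/S = 0.404.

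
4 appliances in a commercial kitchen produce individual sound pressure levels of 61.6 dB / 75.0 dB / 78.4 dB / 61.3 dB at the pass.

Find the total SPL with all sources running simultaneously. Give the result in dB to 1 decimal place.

Sum in the linear (power) domain: Σ 10^(Lᵢ/10) = 10^(61.6/10) + 10^(75.0/10) + 10^(78.4/10) + 10^(61.3/10) = 1.036e+08.
Back to dB: 10·log₁₀ Σ = 80.2 dB.

80.2 dB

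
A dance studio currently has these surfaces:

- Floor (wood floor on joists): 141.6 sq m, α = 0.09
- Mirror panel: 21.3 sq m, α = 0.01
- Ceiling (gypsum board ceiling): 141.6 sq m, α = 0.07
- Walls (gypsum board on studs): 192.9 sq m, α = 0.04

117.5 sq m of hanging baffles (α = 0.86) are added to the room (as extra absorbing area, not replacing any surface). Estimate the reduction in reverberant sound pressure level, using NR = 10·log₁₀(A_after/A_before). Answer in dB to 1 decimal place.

6.3 dB

Total absorption A_before = 141.6*0.09 + 21.3*0.01 + 141.6*0.07 + 192.9*0.04
  = 12.744 + 0.213 + 9.912 + 7.716 = 30.585 sq m sabins.
Added absorption = 117.5 × 0.86 = 101.050 sabins.
A_after = 30.585 + 101.050 = 131.635 sabins.
NR = 10·log₁₀(131.635/30.585) = 6.3 dB.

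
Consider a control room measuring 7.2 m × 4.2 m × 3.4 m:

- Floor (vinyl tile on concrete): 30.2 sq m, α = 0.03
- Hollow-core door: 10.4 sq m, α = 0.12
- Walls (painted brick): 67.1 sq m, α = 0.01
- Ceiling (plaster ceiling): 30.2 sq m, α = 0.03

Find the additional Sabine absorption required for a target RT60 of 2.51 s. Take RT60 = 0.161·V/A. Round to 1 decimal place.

2.9 sabins

Equivalent absorption area: A₁ = 30.2·0.03 + 10.4·0.12 + 67.1·0.01 + 30.2·0.03 = 3.731 sq m.
Target A₂ = 0.161·102.816/2.51 = 6.595 sabins (V = 102.816 m³).
Additional absorption ΔA = 6.595 − 3.731 = 2.9 sabins.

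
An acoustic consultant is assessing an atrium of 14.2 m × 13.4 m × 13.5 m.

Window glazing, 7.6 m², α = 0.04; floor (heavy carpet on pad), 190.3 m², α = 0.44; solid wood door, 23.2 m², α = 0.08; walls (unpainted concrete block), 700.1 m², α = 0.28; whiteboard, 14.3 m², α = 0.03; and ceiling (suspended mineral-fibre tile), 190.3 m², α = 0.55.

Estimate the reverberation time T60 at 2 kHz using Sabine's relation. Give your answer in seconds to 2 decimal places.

Summing Sᵢαᵢ: 0.304 + 83.732 + 1.856 + 196.028 + 0.429 + 104.665 → A = 387.014 sabins.
Room volume: 2568.78 m³.
RT60 = 0.161 · V / A = 0.161 × 2568.78 / 387.014 = 1.07 s.

1.07 s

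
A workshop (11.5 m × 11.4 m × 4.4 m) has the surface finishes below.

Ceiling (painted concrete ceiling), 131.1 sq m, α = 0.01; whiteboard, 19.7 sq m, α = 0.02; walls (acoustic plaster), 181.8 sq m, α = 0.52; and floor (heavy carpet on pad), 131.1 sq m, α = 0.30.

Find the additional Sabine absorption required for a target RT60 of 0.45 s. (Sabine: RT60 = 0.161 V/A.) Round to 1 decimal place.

A₁ = Σ Sᵢαᵢ = 131.1×0.01 + 19.7×0.02 + 181.8×0.52 + 131.1×0.30 = 135.571 sabins.
Target A₂ = 0.161·576.84/0.45 = 206.381 sabins (V = 576.84 m³).
Additional absorption ΔA = 206.381 − 135.571 = 70.8 sabins.

70.8 sabins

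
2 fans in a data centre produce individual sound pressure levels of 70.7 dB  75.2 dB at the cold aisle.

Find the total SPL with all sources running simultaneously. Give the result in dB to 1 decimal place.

76.5 dB

Σ 10^(Lᵢ/10) = 4.486e+07.
Back to dB: 10·log₁₀ Σ = 76.5 dB.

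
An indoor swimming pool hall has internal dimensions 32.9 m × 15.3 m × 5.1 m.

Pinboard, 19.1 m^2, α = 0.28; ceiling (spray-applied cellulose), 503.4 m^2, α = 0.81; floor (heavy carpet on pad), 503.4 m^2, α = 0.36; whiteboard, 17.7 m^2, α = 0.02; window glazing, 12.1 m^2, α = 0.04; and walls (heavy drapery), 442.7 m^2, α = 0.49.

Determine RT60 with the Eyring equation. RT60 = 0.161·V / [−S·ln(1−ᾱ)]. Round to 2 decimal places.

0.35 sec

Total surface area S = 19.1 + 503.4 + 503.4 + 17.7 + 12.1 + 442.7 = 1498.4 m^2.
Σ(Sᵢαᵢ) = 19.1×0.28 + 503.4×0.81 + 503.4×0.36 + 17.7×0.02 + 12.1×0.04 + 442.7×0.49 = 812.087.
Mean coefficient ᾱ = A/S = 0.5420.
−S·ln(1−ᾱ) = −1498.4 × ln(1 − 0.5420) = 1170.080.
V = 32.9 × 15.3 × 5.1 = 2567.187 m³.
T = 0.161·V/[−S·ln(1−ᾱ)] = 0.161·2567.187/1170.080 = 0.35 s.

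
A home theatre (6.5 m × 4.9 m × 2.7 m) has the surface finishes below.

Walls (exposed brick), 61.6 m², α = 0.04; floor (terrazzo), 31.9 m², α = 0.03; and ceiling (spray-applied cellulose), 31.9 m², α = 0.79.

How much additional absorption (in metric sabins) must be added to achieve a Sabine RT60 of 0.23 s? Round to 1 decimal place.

31.6 sabins

A₁ = Σ Sᵢαᵢ = 61.6·0.04 + 31.9·0.03 + 31.9·0.79 = 28.622 sabins.
V = 85.995 m³. Required absorption A₂ = 0.161 × 85.995 / 0.23 = 60.197 sabins.
ΔA = A₂ − A₁ = 60.197 − 28.622 = 31.6 sabins.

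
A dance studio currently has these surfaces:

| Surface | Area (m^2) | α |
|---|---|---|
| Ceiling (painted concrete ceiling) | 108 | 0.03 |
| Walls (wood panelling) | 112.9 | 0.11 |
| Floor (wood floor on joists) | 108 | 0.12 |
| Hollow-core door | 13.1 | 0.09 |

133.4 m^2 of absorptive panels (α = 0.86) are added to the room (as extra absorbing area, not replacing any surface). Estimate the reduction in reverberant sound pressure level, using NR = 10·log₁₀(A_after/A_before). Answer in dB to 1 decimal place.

A_before = Σ Sᵢαᵢ = 108*0.03 + 112.9*0.11 + 108*0.12 + 13.1*0.09 = 29.798 sabins.
Added absorption = 133.4 × 0.86 = 114.724 sabins.
New total A_after = 144.522 sabins.
Reduction = 10 log₁₀(A_after/A_before) = 10 log₁₀(4.8501) = 6.9 dB.

6.9 dB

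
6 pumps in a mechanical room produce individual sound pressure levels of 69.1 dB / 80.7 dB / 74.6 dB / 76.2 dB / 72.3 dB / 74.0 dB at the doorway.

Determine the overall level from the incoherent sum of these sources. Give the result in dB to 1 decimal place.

83.8 dB

Converting to relative power and adding: 10^(69.1/10) + 10^(80.7/10) + 10^(74.6/10) + 10^(76.2/10) + 10^(72.3/10) + 10^(74.0/10) = 2.382e+08.
Back to dB: 10·log₁₀ Σ = 83.8 dB.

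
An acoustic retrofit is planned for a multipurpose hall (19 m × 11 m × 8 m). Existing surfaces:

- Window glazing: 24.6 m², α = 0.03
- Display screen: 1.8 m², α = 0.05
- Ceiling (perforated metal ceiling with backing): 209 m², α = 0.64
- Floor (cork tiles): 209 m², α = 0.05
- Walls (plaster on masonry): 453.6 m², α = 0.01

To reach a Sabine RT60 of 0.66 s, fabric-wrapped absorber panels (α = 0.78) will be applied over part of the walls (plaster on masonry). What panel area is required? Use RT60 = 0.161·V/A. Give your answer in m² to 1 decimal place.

Total absorption A₁ = 24.6·0.03 + 1.8·0.05 + 209·0.64 + 209·0.05 + 453.6·0.01
  = 0.738 + 0.090 + 133.760 + 10.450 + 4.536 = 149.574 m² sabins.
Required A₂ = 0.161·1672/0.66 = 407.867 sabins.
ΔA needed = 407.867 − 149.574 = 258.293 sabins.
Each m² of panel replacing the walls (plaster on masonry) adds (0.78 − 0.01) = 0.77 sabins.
Panel area = 258.293 / 0.77 = 335.4 m².

335.4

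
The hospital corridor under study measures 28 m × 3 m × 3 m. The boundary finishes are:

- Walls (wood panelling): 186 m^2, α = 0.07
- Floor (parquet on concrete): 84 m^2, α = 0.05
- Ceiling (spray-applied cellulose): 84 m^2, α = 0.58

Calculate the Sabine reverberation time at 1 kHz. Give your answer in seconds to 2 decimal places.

0.62 seconds

Equivalent absorption area: A = 186*0.07 + 84*0.05 + 84*0.58 = 65.940 m^2.
Room volume: 252 m³.
T = 0.161 V/A = 0.161·252/65.940 = 0.62 s.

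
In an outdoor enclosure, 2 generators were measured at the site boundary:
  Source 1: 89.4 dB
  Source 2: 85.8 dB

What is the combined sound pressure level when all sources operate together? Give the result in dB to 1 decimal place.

Σ 10^(Lᵢ/10) = 1.251e+09.
Combined level = 10 log₁₀(1.251e+09) = 91.0 dB.

91.0 dB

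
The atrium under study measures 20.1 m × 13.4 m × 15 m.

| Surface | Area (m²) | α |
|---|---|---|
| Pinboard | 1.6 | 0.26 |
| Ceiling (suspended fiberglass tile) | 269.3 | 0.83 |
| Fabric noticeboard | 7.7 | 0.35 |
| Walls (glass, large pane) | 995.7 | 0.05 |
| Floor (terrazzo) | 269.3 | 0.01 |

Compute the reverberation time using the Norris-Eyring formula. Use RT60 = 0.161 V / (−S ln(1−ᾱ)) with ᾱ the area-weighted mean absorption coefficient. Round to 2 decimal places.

2.11 s

S = Σ Sᵢ = 1543.6 m².
Absorption A = 1.6·0.26 + 269.3·0.83 + 7.7·0.35 + 995.7·0.05 + 269.3·0.01 = 279.108 sabins.
ᾱ = 279.108 / 1543.6 = 0.1808.
−S·ln(1−ᾱ) = −1543.6 × ln(1 − 0.1808) = 307.836.
V = 20.1 × 13.4 × 15 = 4040.1 m³.
RT60 = 0.161 × 4040.1 / 307.836 = 2.11 s.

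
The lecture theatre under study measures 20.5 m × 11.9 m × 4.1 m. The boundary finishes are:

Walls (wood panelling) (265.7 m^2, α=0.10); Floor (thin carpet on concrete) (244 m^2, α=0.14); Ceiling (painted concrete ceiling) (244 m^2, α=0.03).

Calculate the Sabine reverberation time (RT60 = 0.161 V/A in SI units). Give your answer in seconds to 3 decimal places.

2.366 sec

Summing Sᵢαᵢ: 26.570 + 34.160 + 7.320 → A = 68.050 sabins.
V = 20.5·11.9·4.1 = 1000.195 m³.
T = 0.161 V/A = 0.161·1000.195/68.050 = 2.366 s.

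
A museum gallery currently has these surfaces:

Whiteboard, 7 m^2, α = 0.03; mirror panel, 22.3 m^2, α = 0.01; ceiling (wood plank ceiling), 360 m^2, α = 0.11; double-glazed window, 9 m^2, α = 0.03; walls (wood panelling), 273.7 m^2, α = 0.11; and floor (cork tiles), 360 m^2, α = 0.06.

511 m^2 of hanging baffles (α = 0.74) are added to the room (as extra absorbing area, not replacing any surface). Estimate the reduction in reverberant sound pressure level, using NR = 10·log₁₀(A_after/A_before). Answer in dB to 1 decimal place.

Summing Sᵢαᵢ: 0.210 + 0.223 + 39.600 + 0.270 + 30.107 + 21.600 → A_before = 92.010 sabins.
Added absorption = 511 × 0.74 = 378.140 sabins.
New total A_after = 470.150 sabins.
NR = 10·log₁₀(470.150/92.010) = 7.1 dB.

7.1 dB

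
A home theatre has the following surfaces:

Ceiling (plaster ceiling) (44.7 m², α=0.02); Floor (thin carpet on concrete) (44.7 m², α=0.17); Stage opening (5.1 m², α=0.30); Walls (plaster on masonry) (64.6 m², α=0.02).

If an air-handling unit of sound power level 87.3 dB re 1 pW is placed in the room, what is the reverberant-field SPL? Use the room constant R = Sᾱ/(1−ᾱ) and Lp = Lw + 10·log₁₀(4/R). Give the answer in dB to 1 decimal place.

A = 11.315 sabins; S = 159.1 m².
ᾱ = 11.315/159.1 = 0.0711; R = Sᾱ/(1−ᾱ) = 11.315/(1−0.0711) = 12.181 m².
Lp = Lw + 10 log₁₀(4/R) = 87.3 -4.84 = 82.5 dB.

82.5 dB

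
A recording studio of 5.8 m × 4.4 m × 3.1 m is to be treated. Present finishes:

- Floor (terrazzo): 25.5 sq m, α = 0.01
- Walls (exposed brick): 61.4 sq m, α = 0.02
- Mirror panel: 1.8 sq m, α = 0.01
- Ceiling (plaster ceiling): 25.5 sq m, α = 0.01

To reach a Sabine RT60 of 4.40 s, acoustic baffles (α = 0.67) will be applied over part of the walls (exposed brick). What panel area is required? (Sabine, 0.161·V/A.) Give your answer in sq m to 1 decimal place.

1.8

Equivalent absorption area: A₁ = 25.5*0.01 + 61.4*0.02 + 1.8*0.01 + 25.5*0.01 = 1.756 sq m.
Required A₂ = 0.161·79.112/4.40 = 2.895 sabins.
Absorption to add: 2.895 − 1.756 = 1.139 sabins.
Net gain per sq m: Δα = 0.67 − 0.02 = 0.65.
Panel area = 1.139 / 0.65 = 1.8 sq m.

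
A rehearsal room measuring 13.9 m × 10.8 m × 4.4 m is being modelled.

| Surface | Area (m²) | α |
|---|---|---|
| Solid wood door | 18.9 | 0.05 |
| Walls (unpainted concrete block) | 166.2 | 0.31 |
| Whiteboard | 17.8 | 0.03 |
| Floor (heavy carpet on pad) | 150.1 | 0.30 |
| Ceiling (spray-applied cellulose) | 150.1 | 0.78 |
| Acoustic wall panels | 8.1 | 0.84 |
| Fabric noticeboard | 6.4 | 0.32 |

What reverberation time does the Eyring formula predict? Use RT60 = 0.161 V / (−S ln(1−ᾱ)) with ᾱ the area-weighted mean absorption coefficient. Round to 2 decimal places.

0.36 s

S = Σ Sᵢ = 517.6 m².
Σ(Sᵢαᵢ) = 18.9×0.05 + 166.2×0.31 + 17.8×0.03 + 150.1×0.30 + 150.1×0.78 + 8.1×0.84 + 6.4×0.32 = 223.961.
ᾱ = 223.961 / 517.6 = 0.4327.
−S·ln(1−ᾱ) = −517.6 × ln(1 − 0.4327) = 293.410.
V = 13.9 × 10.8 × 4.4 = 660.528 m³.
T = 0.161·V/[−S·ln(1−ᾱ)] = 0.161·660.528/293.410 = 0.36 s.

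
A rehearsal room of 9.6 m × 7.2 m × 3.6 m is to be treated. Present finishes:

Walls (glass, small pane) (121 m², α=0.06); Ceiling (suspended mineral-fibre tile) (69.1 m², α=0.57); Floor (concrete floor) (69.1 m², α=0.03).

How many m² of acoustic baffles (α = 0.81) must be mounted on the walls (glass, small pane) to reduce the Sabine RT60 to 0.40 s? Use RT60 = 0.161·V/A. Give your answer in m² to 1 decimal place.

68.6

Total absorption A₁ = 121*0.06 + 69.1*0.57 + 69.1*0.03
  = 7.260 + 39.387 + 2.073 = 48.720 m² sabins.
Required A₂ = 0.161·248.832/0.40 = 100.155 sabins.
ΔA needed = 100.155 − 48.720 = 51.435 sabins.
Each m² of panel replacing the walls (glass, small pane) adds (0.81 − 0.06) = 0.75 sabins.
Area = ΔA/Δα = 51.435/0.75 = 68.6 m².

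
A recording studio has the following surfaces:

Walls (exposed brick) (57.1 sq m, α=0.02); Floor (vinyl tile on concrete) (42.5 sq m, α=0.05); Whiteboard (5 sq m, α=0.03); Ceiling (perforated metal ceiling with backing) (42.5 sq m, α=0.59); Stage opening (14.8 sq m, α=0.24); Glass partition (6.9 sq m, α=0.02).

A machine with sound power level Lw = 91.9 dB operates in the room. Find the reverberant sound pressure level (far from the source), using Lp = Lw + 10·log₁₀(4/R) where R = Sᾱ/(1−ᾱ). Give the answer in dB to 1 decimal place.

81.9 dB

A = 32.182 sabins; S = 168.8 sq m.
ᾱ = 0.1907, so room constant R = A/(1−ᾱ) = 39.765 sq m.
Lp = Lw + 10 log₁₀(4/R) = 91.9 -9.97 = 81.9 dB.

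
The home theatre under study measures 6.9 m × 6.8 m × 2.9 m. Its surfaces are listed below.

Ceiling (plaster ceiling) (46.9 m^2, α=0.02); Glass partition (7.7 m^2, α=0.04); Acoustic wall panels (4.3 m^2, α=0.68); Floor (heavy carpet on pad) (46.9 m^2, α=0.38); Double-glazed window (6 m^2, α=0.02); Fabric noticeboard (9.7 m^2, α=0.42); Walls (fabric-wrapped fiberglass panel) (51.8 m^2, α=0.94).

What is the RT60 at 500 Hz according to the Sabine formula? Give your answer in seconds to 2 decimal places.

Summing Sᵢαᵢ: 0.938 + 0.308 + 2.924 + 17.822 + 0.120 + 4.074 + 48.692 → A = 74.878 sabins.
V = 6.9·6.8·2.9 = 136.068 m³.
T = 0.161 V/A = 0.161·136.068/74.878 = 0.29 s.

0.29 sec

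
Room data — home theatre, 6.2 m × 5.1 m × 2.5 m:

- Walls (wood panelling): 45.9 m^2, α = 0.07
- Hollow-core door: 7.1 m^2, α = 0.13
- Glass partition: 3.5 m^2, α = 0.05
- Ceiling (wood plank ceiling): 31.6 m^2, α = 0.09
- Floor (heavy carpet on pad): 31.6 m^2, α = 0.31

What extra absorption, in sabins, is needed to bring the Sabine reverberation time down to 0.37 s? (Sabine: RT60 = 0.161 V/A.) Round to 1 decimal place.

17.4 sabins

Total absorption A₁ = 45.9·0.07 + 7.1·0.13 + 3.5·0.05 + 31.6·0.09 + 31.6·0.31
  = 3.213 + 0.923 + 0.175 + 2.844 + 9.796 = 16.951 m^2 sabins.
Target A₂ = 0.161·79.05/0.37 = 34.397 sabins (V = 79.05 m³).
Shortfall: 34.397 − 16.951 = 17.4 sabins.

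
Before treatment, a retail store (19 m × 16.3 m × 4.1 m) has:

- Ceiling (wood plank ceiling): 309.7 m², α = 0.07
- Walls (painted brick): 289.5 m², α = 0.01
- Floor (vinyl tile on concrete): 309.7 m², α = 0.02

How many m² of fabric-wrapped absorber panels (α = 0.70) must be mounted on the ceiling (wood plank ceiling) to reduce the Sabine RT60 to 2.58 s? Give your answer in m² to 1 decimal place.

Summing Sᵢαᵢ: 21.679 + 2.895 + 6.194 → A₁ = 30.768 sabins.
Required A₂ = 0.161·1269.77/2.58 = 79.238 sabins.
ΔA needed = 79.238 − 30.768 = 48.470 sabins.
Each m² of panel replacing the ceiling (wood plank ceiling) adds (0.70 − 0.07) = 0.63 sabins.
Panel area = 48.470 / 0.63 = 76.9 m².

76.9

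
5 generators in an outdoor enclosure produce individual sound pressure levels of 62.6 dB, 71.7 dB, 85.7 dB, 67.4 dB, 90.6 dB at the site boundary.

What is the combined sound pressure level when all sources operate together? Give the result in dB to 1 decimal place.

91.9 dB

Converting to relative power and adding: 10^(62.6/10) + 10^(71.7/10) + 10^(85.7/10) + 10^(67.4/10) + 10^(90.6/10) = 1.542e+09.
Back to dB: 10·log₁₀ Σ = 91.9 dB.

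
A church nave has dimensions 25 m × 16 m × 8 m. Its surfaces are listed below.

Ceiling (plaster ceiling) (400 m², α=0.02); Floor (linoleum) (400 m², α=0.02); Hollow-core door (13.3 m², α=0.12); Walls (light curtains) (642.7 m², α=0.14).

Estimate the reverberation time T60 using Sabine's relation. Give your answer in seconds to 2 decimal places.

A = Σ Sᵢαᵢ = 400×0.02 + 400×0.02 + 13.3×0.12 + 642.7×0.14 = 107.574 sabins.
V = 25·16·8 = 3200 m³.
RT60 = 0.161 · V / A = 0.161 × 3200 / 107.574 = 4.79 s.

4.79 seconds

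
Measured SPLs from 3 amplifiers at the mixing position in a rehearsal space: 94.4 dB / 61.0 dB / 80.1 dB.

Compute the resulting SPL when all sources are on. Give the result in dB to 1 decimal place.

Σ 10^(Lᵢ/10) = 2.858e+09.
L_total = 10·log₁₀(2.858e+09) = 94.6 dB.

94.6 dB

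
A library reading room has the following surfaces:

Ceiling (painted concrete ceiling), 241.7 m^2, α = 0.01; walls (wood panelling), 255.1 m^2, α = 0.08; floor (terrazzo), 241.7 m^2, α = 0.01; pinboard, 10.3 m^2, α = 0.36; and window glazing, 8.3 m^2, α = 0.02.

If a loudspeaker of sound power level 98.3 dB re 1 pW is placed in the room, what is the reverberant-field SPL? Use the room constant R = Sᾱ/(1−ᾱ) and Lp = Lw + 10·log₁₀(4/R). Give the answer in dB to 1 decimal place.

89.5 dB

A = 29.116 sabins; S = 757.1 m^2.
ᾱ = 29.116/757.1 = 0.0385; R = Sᾱ/(1−ᾱ) = 29.116/(1−0.0385) = 30.282 m^2.
Lp = 98.3 + 10·log₁₀(4/30.282) = 98.3 + (-8.79) = 89.5 dB.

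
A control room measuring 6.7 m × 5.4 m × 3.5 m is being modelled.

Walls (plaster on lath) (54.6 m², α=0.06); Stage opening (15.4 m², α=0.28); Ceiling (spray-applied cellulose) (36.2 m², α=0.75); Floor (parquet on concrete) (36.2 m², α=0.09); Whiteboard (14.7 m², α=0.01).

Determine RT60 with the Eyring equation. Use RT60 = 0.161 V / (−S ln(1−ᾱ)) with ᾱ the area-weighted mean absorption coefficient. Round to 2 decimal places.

0.47 seconds

S = Σ Sᵢ = 157.1 m².
Σ(Sᵢαᵢ) = 54.6·0.06 + 15.4·0.28 + 36.2·0.75 + 36.2·0.09 + 14.7·0.01 = 38.143.
ᾱ = 38.143 / 157.1 = 0.2428.
Eyring denominator: −S ln(1−ᾱ) = 43.694.
V = 6.7 × 5.4 × 3.5 = 126.63 m³.
RT60 = 0.161 × 126.63 / 43.694 = 0.47 s.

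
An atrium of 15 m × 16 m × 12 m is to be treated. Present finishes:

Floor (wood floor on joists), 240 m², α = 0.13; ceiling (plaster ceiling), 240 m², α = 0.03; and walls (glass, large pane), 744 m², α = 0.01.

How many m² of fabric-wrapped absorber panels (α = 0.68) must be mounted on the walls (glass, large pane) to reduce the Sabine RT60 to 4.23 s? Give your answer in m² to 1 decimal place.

95.2

A₁ = Σ Sᵢαᵢ = 240·0.13 + 240·0.03 + 744·0.01 = 45.840 sabins.
V = 2880 m³. Target absorption A₂ = 0.161 × 2880 / 4.23 = 109.617 sabins.
ΔA needed = 109.617 − 45.840 = 63.777 sabins.
Each m² of panel replacing the walls (glass, large pane) adds (0.68 − 0.01) = 0.67 sabins.
Area = ΔA/Δα = 63.777/0.67 = 95.2 m².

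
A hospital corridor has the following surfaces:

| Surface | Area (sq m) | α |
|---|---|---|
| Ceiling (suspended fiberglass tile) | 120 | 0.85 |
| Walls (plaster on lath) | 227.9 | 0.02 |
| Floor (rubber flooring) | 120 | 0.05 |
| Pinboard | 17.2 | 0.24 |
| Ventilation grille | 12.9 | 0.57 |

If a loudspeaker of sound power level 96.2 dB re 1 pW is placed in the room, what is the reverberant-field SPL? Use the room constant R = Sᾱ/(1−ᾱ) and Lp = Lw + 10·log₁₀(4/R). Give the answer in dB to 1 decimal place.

80.0 dB

A = 124.039 sabins; S = 498.0 sq m.
ᾱ = 124.039/498.0 = 0.2491; R = Sᾱ/(1−ᾱ) = 124.039/(1−0.2491) = 165.187 sq m.
Lp = 96.2 + 10·log₁₀(4/165.187) = 96.2 + (-16.16) = 80.0 dB.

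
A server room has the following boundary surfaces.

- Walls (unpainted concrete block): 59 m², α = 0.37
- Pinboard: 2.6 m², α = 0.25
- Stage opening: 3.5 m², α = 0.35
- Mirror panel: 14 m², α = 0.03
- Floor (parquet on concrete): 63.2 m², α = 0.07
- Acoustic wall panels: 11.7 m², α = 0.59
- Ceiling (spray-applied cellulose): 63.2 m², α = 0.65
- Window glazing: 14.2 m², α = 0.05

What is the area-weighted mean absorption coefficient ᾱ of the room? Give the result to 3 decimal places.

Total surface area S = 231.4 m².
A = 59·0.37 + 2.6·0.25 + 3.5·0.35 + 14·0.03 + 63.2·0.07 + 11.7·0.59 + 63.2·0.65 + 14.2·0.05 = 77.242 sabins.
ᾱ = A/S = 0.334.

0.334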